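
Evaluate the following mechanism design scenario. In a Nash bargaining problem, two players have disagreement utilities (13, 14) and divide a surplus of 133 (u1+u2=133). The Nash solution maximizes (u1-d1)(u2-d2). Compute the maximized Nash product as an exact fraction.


Step 1: The Nash solution splits surplus symmetrically above the disagreement point
Step 2: u1 = (total + d1 - d2)/2 = (133 + 13 - 14)/2 = 66
Step 3: u2 = (total - d1 + d2)/2 = (133 - 13 + 14)/2 = 67
Step 4: Nash product = (66 - 13) * (67 - 14)
Step 5: = 53 * 53 = 2809

2809


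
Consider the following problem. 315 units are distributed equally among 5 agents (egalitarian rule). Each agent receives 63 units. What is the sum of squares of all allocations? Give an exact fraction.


Step 1: Each agent's share = 315/5 = 63
Step 2: Square of each share = (63)^2 = 3969
Step 3: Sum of squares = 5 * 3969 = 19845

19845


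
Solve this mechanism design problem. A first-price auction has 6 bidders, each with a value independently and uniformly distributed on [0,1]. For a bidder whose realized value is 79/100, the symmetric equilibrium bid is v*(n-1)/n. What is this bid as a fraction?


Step 1: The symmetric BNE bidding function is b(v) = v * (n-1) / n
Step 2: Substitute v = 79/100 and n = 6
Step 3: b = 79/100 * 5/6
Step 4: b = 79/120

79/120


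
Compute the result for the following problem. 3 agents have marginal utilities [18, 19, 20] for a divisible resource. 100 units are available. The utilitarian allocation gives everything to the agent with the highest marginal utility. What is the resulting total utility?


Step 1: The marginal utilities are [18, 19, 20]
Step 2: The highest marginal utility is 20
Step 3: All 100 units go to that agent
Step 4: Total utility = 20 * 100 = 2000

2000


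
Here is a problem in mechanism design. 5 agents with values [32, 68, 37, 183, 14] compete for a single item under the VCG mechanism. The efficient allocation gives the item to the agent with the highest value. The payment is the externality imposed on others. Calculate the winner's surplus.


Step 1: The winner is the agent with the highest value: agent 3 with value 183
Step 2: Values of other agents: [32, 68, 37, 14]
Step 3: VCG payment = max of others' values = 68
Step 4: Surplus = 183 - 68 = 115

115


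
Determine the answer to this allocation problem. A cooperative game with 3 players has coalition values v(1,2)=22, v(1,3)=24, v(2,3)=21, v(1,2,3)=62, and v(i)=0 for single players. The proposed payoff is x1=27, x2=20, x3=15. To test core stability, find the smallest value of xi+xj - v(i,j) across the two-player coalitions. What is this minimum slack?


Step 1: Slack for coalition (1,2): x1+x2 - v12 = 47 - 22 = 25
Step 2: Slack for coalition (1,3): x1+x3 - v13 = 42 - 24 = 18
Step 3: Slack for coalition (2,3): x2+x3 - v23 = 35 - 21 = 14
Step 4: Minimum slack = min(25, 18, 14) = 14, attained by (2,3); no pair can gain by deviating, so the allocation is in the core

14


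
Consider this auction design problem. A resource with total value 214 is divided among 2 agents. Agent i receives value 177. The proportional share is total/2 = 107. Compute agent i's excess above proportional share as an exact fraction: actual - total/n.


Step 1: Proportional share = 214/2 = 107
Step 2: Agent's actual allocation = 177
Step 3: Excess = 177 - 107 = 70

70


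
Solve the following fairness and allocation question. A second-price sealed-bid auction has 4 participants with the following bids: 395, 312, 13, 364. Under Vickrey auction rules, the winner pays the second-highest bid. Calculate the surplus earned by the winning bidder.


Step 1: Sort bids in descending order: 395, 364, 312, 13
Step 2: The winning bid is the highest: 395
Step 3: The payment equals the second-highest bid: 364
Step 4: Surplus = winner's bid - payment = 395 - 364 = 31

31


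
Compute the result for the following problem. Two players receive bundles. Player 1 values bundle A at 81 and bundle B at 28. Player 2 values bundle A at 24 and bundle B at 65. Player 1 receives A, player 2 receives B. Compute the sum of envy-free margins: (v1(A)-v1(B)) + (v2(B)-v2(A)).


Step 1: Player 1's margin = v1(A) - v1(B) = 81 - 28 = 53
Step 2: Player 2's margin = v2(B) - v2(A) = 65 - 24 = 41
Step 3: Total margin = 53 + 41 = 94

94


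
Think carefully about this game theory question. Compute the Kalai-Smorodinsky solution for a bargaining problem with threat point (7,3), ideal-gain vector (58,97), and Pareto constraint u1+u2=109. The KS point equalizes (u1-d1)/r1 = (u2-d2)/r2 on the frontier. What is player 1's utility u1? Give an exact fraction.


Step 1: At the KS point, (u1-d1)/r1 = (u2-d2)/r2 = t and u1+u2 = 109
Step 2: u1 = d1 + r1*t and u2 = d2 + r2*t, so (d1 + r1*t) + (d2 + r2*t) = 109
Step 3: t = (109 - 7 - 3)/(58 + 97) = 99/155
Step 4: u1 = d1 + r1*t = 7 + 58 * 99/155 = 6827/155
Step 5: (Check: u2 = d2 + r2*t = 10068/155; u1+u2 = 6827/155 + 10068/155 = 109, on the frontier.)

6827/155


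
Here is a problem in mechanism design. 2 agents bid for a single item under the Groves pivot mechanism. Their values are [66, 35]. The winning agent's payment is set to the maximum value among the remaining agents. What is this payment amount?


Step 1: The efficient winner is agent 0 with value 66
Step 2: Other agents' values: [35]
Step 3: Pivot payment = max(others) = 35
Step 4: The winner pays 35

35


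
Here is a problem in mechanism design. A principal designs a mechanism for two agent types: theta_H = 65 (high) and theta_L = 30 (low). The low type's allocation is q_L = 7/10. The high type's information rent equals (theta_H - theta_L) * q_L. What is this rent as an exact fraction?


Step 1: theta_H - theta_L = 65 - 30 = 35
Step 2: Information rent = (theta_H - theta_L) * q_L
Step 3: = 35 * 7/10
Step 4: = 49/2

49/2


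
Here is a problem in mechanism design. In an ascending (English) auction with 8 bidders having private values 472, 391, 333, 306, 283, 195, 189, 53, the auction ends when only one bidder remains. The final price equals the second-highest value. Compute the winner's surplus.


Step 1: Identify the highest value: 472
Step 2: Identify the second-highest value: 391
Step 3: The final price = second-highest value = 391
Step 4: Surplus = 472 - 391 = 81

81


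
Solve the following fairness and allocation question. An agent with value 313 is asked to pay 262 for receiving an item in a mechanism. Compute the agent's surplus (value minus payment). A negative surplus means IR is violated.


Step 1: Surplus = value - payment = 313 - 262 = 51
Step 2: IR is satisfied (surplus >= 0)

51


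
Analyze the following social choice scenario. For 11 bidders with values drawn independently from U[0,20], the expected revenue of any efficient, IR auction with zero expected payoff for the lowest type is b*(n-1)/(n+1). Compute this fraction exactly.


Step 1: By Revenue Equivalence, expected revenue = b*(n-1)/(n+1)
Step 2: Substituting n = 11, b = 20
Step 3: Revenue = 20*(11-1)/(11+1) = 20*10/12
Step 4: Revenue = 200/12 = 50/3

50/3


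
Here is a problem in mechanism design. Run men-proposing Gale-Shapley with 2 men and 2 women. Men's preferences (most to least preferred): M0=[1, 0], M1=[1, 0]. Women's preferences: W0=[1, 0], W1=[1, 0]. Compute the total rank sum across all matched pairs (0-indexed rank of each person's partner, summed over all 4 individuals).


Step 1: Run Gale-Shapley (men propose, women hold best offer):
  M0 proposes to W1; she accepts
  M1 proposes to W1; she switches from M0
  M0 proposes to W0; she accepts
Step 2: Final matching: W0-M0, W1-M1
Step 3: 0-indexed ranks (man's rank of his match, then woman's): 1 + 1 + 0 + 0
Step 4: Total rank sum = 2

2


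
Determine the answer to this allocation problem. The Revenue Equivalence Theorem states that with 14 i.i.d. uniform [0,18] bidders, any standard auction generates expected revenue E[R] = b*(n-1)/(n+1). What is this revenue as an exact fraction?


Step 1: By Revenue Equivalence, expected revenue = b*(n-1)/(n+1)
Step 2: Substituting n = 14, b = 18
Step 3: Revenue = 18*(14-1)/(14+1) = 18*13/15
Step 4: Revenue = 234/15 = 78/5

78/5


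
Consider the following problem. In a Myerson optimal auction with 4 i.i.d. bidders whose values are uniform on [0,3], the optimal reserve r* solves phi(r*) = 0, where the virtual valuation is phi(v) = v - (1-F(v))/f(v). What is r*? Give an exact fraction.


Step 1: For U[0,3], F(v) = v/3 and f(v) = 1/3
Step 2: phi(v) = v - (1 - v/3)/(1/3) = v - (3 - v) = 2v - 3
Step 3: Set phi(r*) = 0: 2r* - 3 = 0
Step 4: r* = 3/2 (the number of bidders n = 4 does not enter)

3/2


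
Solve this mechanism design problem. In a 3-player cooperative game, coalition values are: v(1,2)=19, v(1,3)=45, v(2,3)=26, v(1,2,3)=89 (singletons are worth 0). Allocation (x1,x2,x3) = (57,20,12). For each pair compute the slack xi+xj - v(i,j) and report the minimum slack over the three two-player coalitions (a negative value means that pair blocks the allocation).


Step 1: Slack for coalition (1,2): x1+x2 - v12 = 77 - 19 = 58
Step 2: Slack for coalition (1,3): x1+x3 - v13 = 69 - 45 = 24
Step 3: Slack for coalition (2,3): x2+x3 - v23 = 32 - 26 = 6
Step 4: Minimum slack = min(58, 24, 6) = 6, attained by (2,3); no pair can gain by deviating, so the allocation is in the core

6


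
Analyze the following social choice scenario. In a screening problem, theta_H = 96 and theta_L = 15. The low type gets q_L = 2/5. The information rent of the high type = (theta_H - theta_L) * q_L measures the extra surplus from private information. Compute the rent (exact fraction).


Step 1: theta_H - theta_L = 96 - 15 = 81
Step 2: Information rent = (theta_H - theta_L) * q_L
Step 3: = 81 * 2/5
Step 4: = 162/5

162/5


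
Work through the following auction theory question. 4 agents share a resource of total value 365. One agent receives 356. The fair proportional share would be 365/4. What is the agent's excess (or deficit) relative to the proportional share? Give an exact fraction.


Step 1: Proportional share = 365/4
Step 2: Agent's actual allocation = 356
Step 3: Excess = 356 - 365/4 = 1059/4

1059/4


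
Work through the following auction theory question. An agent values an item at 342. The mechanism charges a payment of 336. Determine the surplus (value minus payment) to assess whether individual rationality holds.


Step 1: Surplus = value - payment = 342 - 336 = 6
Step 2: IR is satisfied (surplus >= 0)

6


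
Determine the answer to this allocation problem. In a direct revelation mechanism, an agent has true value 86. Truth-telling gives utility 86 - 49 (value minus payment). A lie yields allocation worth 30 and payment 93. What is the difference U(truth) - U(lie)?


Step 1: U(truth) = value - payment = 86 - 49 = 37
Step 2: U(lie) = allocation - payment = 30 - 93 = -63
Step 3: IC gap = 37 - (-63) = 100

100


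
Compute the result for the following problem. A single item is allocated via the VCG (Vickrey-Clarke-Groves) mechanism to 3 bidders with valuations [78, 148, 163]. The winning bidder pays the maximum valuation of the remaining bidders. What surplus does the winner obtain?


Step 1: The winner is the agent with the highest value: agent 2 with value 163
Step 2: Values of other agents: [78, 148]
Step 3: VCG payment = max of others' values = 148
Step 4: Surplus = 163 - 148 = 15

15


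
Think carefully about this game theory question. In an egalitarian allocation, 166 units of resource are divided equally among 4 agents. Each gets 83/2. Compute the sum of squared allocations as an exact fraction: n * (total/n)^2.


Step 1: Each agent's share = 166/4 = 83/2
Step 2: Square of each share = (83/2)^2 = 6889/4
Step 3: Sum of squares = 4 * 6889/4 = 6889

6889


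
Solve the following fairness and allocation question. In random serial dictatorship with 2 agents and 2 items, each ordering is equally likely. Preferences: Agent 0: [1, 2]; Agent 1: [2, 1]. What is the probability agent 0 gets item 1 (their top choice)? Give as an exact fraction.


Step 1: Agent 0 wants item 1
Step 2: There are 2 possible orderings of agents
Step 3: In 2 orderings, agent 0 gets item 1
Step 4: Probability = 2/2 = 1

1


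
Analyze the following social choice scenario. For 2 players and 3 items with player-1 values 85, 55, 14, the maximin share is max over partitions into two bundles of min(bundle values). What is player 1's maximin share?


Step 1: Item values = 85, 55, 14
Step 2: Enumerate all 2-bundle partitions and take the smaller bundle:
  Partition 1: {85} vs {55,14} -> bundles 85, 69; min = 69
  Partition 2: {55} vs {85,14} -> bundles 55, 99; min = 55
  Partition 3: {14} vs {85,55} -> bundles 14, 140; min = 14
Step 3: MMS = max(69, 55, 14) = 69

69


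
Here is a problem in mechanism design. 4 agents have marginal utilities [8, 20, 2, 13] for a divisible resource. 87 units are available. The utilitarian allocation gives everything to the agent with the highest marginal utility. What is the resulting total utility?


Step 1: The marginal utilities are [8, 20, 2, 13]
Step 2: The highest marginal utility is 20
Step 3: All 87 units go to that agent
Step 4: Total utility = 20 * 87 = 1740

1740


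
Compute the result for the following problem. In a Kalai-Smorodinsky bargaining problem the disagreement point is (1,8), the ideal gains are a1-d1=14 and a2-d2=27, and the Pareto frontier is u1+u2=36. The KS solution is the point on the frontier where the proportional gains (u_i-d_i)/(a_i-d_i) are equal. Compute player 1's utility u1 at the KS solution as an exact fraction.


Step 1: At the KS point, (u1-d1)/r1 = (u2-d2)/r2 = t and u1+u2 = 36
Step 2: u1 = d1 + r1*t and u2 = d2 + r2*t, so (d1 + r1*t) + (d2 + r2*t) = 36
Step 3: t = (36 - 1 - 8)/(14 + 27) = 27/41
Step 4: u1 = d1 + r1*t = 1 + 14 * 27/41 = 419/41
Step 5: (Check: u2 = d2 + r2*t = 1057/41; u1+u2 = 419/41 + 1057/41 = 36, on the frontier.)

419/41


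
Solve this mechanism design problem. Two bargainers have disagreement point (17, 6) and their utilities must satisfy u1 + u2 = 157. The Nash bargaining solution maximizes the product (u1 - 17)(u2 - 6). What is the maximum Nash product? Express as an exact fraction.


Step 1: The Nash solution splits surplus symmetrically above the disagreement point
Step 2: u1 = (total + d1 - d2)/2 = (157 + 17 - 6)/2 = 84
Step 3: u2 = (total - d1 + d2)/2 = (157 - 17 + 6)/2 = 73
Step 4: Nash product = (84 - 17) * (73 - 6)
Step 5: = 67 * 67 = 4489

4489


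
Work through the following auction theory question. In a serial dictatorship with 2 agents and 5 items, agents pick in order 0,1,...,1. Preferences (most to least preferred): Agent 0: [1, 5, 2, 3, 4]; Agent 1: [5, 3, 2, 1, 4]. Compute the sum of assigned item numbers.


Step 1: Agent 0 picks item 1
Step 2: Agent 1 picks item 5
Step 3: Sum = 1 + 5 = 6

6


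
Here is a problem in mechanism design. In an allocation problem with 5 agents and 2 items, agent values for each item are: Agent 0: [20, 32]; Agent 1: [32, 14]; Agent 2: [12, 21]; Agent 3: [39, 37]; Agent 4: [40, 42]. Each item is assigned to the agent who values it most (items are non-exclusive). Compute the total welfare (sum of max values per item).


Step 1: For each item, find the maximum value among all agents.
Step 2: Item 0 -> Agent 4 (value 40)
Step 3: Item 1 -> Agent 4 (value 42)
Step 4: Total welfare = 40 + 42 = 82

82


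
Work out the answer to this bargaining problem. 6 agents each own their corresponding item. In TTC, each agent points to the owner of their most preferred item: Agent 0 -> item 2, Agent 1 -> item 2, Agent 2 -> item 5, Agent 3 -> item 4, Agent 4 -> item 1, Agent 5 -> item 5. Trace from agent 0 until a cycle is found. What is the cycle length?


Step 1: Trace the pointer graph from agent 0: 0 -> 2 -> 5 -> 5
Step 2: A cycle is detected when we revisit agent 5
Step 3: The cycle is: 5 -> 5
Step 4: Cycle length = 1

1


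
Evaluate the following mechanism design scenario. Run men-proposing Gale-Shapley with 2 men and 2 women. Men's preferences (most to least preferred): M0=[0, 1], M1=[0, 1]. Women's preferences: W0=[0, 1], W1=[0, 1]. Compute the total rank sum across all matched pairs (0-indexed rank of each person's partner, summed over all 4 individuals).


Step 1: Run Gale-Shapley (men propose, women hold best offer):
  M0 proposes to W0; she accepts
  M1 proposes to W0; rejected
  M1 proposes to W1; she accepts
Step 2: Final matching: W0-M0, W1-M1
Step 3: 0-indexed ranks (man's rank of his match, then woman's): 0 + 0 + 1 + 1
Step 4: Total rank sum = 2

2


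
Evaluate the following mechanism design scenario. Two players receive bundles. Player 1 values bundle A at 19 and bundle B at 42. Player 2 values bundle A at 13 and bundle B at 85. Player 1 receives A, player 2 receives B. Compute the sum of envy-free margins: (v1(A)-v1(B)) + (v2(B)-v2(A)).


Step 1: Player 1's margin = v1(A) - v1(B) = 19 - 42 = -23
Step 2: Player 2's margin = v2(B) - v2(A) = 85 - 13 = 72
Step 3: Total margin = -23 + 72 = 49

49


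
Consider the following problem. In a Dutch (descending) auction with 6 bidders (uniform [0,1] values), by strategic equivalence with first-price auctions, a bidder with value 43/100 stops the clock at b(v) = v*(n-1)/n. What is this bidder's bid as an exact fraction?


Step 1: Dutch auctions are strategically equivalent to first-price auctions
Step 2: The equilibrium bid is b(v) = v*(n-1)/n
Step 3: b = 43/100 * 5/6
Step 4: b = 43/120

43/120


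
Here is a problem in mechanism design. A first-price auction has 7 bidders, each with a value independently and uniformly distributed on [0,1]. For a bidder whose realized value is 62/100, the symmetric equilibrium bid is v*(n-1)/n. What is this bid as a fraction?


Step 1: The symmetric BNE bidding function is b(v) = v * (n-1) / n
Step 2: Substitute v = 31/50 and n = 7
Step 3: b = 31/50 * 6/7
Step 4: b = 93/175

93/175


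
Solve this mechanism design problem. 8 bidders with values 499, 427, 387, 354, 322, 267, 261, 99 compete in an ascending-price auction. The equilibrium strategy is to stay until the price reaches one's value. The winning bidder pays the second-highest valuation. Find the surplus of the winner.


Step 1: Identify the highest value: 499
Step 2: Identify the second-highest value: 427
Step 3: The final price = second-highest value = 427
Step 4: Surplus = 499 - 427 = 72

72


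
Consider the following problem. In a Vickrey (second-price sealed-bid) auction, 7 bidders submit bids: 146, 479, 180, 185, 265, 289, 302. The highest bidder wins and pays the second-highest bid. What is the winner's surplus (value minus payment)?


Step 1: Sort bids in descending order: 479, 302, 289, 265, 185, 180, 146
Step 2: The winning bid is the highest: 479
Step 3: The payment equals the second-highest bid: 302
Step 4: Surplus = winner's bid - payment = 479 - 302 = 177

177


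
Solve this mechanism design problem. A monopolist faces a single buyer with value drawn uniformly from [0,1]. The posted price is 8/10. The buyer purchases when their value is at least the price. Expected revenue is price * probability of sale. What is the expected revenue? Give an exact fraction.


Step 1: Posted price r = 4/5, value support [0,1]
Step 2: P(v >= r) = (1 - 4/5)/1 = 1/5
Step 3: Expected revenue = r * P(v >= r) = 4/5 * 1/5
Step 4: Revenue = 4/25

4/25


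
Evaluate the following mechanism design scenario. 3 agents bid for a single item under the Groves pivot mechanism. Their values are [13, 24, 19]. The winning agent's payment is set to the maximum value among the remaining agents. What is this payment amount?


Step 1: The efficient winner is agent 1 with value 24
Step 2: Other agents' values: [13, 19]
Step 3: Pivot payment = max(others) = 19
Step 4: The winner pays 19

19


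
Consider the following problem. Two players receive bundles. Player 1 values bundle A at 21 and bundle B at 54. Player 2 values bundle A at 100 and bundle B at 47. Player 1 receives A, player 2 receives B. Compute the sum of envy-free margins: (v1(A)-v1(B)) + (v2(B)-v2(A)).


Step 1: Player 1's margin = v1(A) - v1(B) = 21 - 54 = -33
Step 2: Player 2's margin = v2(B) - v2(A) = 47 - 100 = -53
Step 3: Total margin = -33 + -53 = -86

-86


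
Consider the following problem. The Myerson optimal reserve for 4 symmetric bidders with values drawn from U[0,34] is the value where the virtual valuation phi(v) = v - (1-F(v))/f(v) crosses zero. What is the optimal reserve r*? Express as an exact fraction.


Step 1: For U[0,34], F(v) = v/34 and f(v) = 1/34
Step 2: phi(v) = v - (1 - v/34)/(1/34) = v - (34 - v) = 2v - 34
Step 3: Set phi(r*) = 0: 2r* - 34 = 0
Step 4: r* = 34/2 = 17 (the number of bidders n = 4 does not enter)

17


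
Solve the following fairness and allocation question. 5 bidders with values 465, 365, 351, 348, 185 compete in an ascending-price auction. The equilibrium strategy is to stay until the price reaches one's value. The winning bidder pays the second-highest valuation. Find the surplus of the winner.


Step 1: Identify the highest value: 465
Step 2: Identify the second-highest value: 365
Step 3: The final price = second-highest value = 365
Step 4: Surplus = 465 - 365 = 100

100


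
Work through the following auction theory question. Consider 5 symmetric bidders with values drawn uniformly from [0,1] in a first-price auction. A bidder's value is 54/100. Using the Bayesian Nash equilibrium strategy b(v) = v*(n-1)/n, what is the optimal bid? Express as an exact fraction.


Step 1: The symmetric BNE bidding function is b(v) = v * (n-1) / n
Step 2: Substitute v = 27/50 and n = 5
Step 3: b = 27/50 * 4/5
Step 4: b = 54/125

54/125


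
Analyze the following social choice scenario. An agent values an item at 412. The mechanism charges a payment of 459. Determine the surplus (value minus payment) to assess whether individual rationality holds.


Step 1: Surplus = value - payment = 412 - 459 = -47
Step 2: IR is violated (surplus < 0)

-47


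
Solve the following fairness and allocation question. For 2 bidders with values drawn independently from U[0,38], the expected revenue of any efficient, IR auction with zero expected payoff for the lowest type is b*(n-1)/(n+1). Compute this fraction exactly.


Step 1: By Revenue Equivalence, expected revenue = b*(n-1)/(n+1)
Step 2: Substituting n = 2, b = 38
Step 3: Revenue = 38*(2-1)/(2+1) = 38*1/3
Step 4: Revenue = 38/3

38/3


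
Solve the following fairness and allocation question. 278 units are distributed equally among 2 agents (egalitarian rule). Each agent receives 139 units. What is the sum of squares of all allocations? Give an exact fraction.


Step 1: Each agent's share = 278/2 = 139
Step 2: Square of each share = (139)^2 = 19321
Step 3: Sum of squares = 2 * 19321 = 38642

38642


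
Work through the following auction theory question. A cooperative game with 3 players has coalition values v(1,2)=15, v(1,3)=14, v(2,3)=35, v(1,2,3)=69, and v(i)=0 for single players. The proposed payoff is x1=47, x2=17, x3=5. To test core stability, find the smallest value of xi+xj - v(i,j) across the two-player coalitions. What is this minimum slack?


Step 1: Slack for coalition (1,2): x1+x2 - v12 = 64 - 15 = 49
Step 2: Slack for coalition (1,3): x1+x3 - v13 = 52 - 14 = 38
Step 3: Slack for coalition (2,3): x2+x3 - v23 = 22 - 35 = -13
Step 4: Minimum slack = min(49, 38, -13) = -13, attained by (2,3); coalition (2,3) can block (slack < 0), so the allocation is not in the core

-13


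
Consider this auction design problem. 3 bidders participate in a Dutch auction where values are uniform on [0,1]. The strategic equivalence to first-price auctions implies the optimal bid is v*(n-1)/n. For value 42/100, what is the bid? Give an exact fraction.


Step 1: Dutch auctions are strategically equivalent to first-price auctions
Step 2: The equilibrium bid is b(v) = v*(n-1)/n
Step 3: b = 21/50 * 2/3
Step 4: b = 7/25

7/25


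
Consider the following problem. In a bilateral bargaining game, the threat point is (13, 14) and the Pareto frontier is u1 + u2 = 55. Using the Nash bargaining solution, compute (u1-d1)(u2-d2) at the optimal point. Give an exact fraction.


Step 1: The Nash solution splits surplus symmetrically above the disagreement point
Step 2: u1 = (total + d1 - d2)/2 = (55 + 13 - 14)/2 = 27
Step 3: u2 = (total - d1 + d2)/2 = (55 - 13 + 14)/2 = 28
Step 4: Nash product = (27 - 13) * (28 - 14)
Step 5: = 14 * 14 = 196

196


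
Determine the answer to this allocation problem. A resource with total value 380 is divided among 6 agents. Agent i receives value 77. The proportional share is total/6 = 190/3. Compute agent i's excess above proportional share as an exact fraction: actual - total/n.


Step 1: Proportional share = 380/6 = 190/3
Step 2: Agent's actual allocation = 77
Step 3: Excess = 77 - 190/3 = 41/3

41/3


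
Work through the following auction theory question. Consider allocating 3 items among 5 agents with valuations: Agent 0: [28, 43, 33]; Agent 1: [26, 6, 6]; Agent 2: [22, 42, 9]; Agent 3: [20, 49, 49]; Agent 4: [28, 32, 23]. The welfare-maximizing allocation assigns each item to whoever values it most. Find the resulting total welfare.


Step 1: For each item, find the maximum value among all agents.
Step 2: Item 0 -> Agent 0 (value 28)
Step 3: Item 1 -> Agent 3 (value 49)
Step 4: Item 2 -> Agent 3 (value 49)
Step 5: Total welfare = 28 + 49 + 49 = 126

126


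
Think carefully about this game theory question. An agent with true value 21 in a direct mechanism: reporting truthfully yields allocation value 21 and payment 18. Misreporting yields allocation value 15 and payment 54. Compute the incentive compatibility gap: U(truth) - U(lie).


Step 1: U(truth) = value - payment = 21 - 18 = 3
Step 2: U(lie) = allocation - payment = 15 - 54 = -39
Step 3: IC gap = 3 - (-39) = 42

42


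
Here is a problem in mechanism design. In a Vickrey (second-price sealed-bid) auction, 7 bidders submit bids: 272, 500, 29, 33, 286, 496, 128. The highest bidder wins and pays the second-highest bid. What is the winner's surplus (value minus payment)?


Step 1: Sort bids in descending order: 500, 496, 286, 272, 128, 33, 29
Step 2: The winning bid is the highest: 500
Step 3: The payment equals the second-highest bid: 496
Step 4: Surplus = winner's bid - payment = 500 - 496 = 4

4


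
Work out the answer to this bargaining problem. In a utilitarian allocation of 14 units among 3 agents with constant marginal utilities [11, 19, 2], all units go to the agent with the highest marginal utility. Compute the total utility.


Step 1: The marginal utilities are [11, 19, 2]
Step 2: The highest marginal utility is 19
Step 3: All 14 units go to that agent
Step 4: Total utility = 19 * 14 = 266

266


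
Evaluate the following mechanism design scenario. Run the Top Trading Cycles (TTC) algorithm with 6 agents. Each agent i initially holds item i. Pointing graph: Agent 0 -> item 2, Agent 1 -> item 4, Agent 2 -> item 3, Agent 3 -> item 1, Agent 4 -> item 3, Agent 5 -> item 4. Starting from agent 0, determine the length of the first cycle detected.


Step 1: Trace the pointer graph from agent 0: 0 -> 2 -> 3 -> 1 -> 4 -> 3
Step 2: A cycle is detected when we revisit agent 3
Step 3: The cycle is: 3 -> 1 -> 4 -> 3
Step 4: Cycle length = 3

3


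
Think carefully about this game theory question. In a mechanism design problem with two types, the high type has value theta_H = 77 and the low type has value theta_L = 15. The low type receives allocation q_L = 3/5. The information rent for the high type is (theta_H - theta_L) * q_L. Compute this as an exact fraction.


Step 1: theta_H - theta_L = 77 - 15 = 62
Step 2: Information rent = (theta_H - theta_L) * q_L
Step 3: = 62 * 3/5
Step 4: = 186/5

186/5


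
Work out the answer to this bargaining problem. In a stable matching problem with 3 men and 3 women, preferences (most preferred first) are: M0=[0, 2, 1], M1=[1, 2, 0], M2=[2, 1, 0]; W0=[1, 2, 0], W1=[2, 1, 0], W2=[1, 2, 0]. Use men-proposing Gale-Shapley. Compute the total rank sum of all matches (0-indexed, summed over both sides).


Step 1: Run Gale-Shapley (men propose, women hold best offer):
  M0 proposes to W0; she accepts
  M1 proposes to W1; she accepts
  M2 proposes to W2; she accepts
Step 2: Final matching: W0-M0, W1-M1, W2-M2
Step 3: 0-indexed ranks (man's rank of his match, then woman's): 0 + 2 + 0 + 1 + 0 + 1
Step 4: Total rank sum = 4

4


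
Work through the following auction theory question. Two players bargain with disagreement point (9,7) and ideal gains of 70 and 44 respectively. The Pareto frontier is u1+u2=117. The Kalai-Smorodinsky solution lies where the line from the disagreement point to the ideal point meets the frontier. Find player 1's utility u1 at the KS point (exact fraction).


Step 1: At the KS point, (u1-d1)/r1 = (u2-d2)/r2 = t and u1+u2 = 117
Step 2: u1 = d1 + r1*t and u2 = d2 + r2*t, so (d1 + r1*t) + (d2 + r2*t) = 117
Step 3: t = (117 - 9 - 7)/(70 + 44) = 101/114
Step 4: u1 = d1 + r1*t = 9 + 70 * 101/114 = 4048/57
Step 5: (Check: u2 = d2 + r2*t = 2621/57; u1+u2 = 4048/57 + 2621/57 = 117, on the frontier.)

4048/57


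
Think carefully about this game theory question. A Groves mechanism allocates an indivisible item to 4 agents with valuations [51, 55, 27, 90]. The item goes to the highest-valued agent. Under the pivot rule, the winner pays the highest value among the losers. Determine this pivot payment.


Step 1: The efficient winner is agent 3 with value 90
Step 2: Other agents' values: [51, 55, 27]
Step 3: Pivot payment = max(others) = 55
Step 4: The winner pays 55

55


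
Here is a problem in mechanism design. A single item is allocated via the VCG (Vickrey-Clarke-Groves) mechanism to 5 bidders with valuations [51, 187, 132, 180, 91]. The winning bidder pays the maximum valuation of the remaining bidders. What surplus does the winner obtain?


Step 1: The winner is the agent with the highest value: agent 1 with value 187
Step 2: Values of other agents: [51, 132, 180, 91]
Step 3: VCG payment = max of others' values = 180
Step 4: Surplus = 187 - 180 = 7

7


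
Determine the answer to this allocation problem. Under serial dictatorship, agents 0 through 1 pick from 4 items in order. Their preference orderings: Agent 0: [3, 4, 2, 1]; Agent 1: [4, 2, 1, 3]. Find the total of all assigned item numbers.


Step 1: Agent 0 picks item 3
Step 2: Agent 1 picks item 4
Step 3: Sum = 3 + 4 = 7

7


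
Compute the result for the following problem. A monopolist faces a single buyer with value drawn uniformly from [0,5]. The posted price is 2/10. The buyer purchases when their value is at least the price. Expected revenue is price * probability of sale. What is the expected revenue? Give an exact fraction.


Step 1: Posted price r = 1/5, value support [0,5]
Step 2: P(v >= r) = (5 - 1/5)/5 = 24/25
Step 3: Expected revenue = r * P(v >= r) = 1/5 * 24/25
Step 4: Revenue = 24/125

24/125


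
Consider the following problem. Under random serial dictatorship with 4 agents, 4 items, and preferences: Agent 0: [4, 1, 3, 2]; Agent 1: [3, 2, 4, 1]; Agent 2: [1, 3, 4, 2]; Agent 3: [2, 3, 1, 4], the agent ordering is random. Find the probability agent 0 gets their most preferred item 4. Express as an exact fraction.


Step 1: Agent 0 wants item 4
Step 2: There are 24 possible orderings of agents
Step 3: In 24 orderings, agent 0 gets item 4
Step 4: Probability = 24/24 = 1

1


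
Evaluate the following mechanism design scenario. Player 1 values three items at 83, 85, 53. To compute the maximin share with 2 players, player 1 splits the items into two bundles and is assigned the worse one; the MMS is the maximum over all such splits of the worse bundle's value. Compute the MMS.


Step 1: Item values = 83, 85, 53
Step 2: Enumerate all 2-bundle partitions and take the smaller bundle:
  Partition 1: {83} vs {85,53} -> bundles 83, 138; min = 83
  Partition 2: {85} vs {83,53} -> bundles 85, 136; min = 85
  Partition 3: {53} vs {83,85} -> bundles 53, 168; min = 53
Step 3: MMS = max(83, 85, 53) = 85

85


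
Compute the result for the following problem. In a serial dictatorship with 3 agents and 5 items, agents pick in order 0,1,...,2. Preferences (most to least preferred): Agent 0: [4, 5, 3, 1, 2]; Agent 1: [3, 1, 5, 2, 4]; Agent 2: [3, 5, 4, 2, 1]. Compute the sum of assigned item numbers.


Step 1: Agent 0 picks item 4
Step 2: Agent 1 picks item 3
Step 3: Agent 2 picks item 5
Step 4: Sum = 4 + 3 + 5 = 12

12


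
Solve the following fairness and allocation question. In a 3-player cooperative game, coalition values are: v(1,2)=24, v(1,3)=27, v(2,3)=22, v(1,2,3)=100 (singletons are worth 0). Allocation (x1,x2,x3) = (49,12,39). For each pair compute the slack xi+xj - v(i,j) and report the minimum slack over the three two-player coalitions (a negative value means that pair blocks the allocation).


Step 1: Slack for coalition (1,2): x1+x2 - v12 = 61 - 24 = 37
Step 2: Slack for coalition (1,3): x1+x3 - v13 = 88 - 27 = 61
Step 3: Slack for coalition (2,3): x2+x3 - v23 = 51 - 22 = 29
Step 4: Minimum slack = min(37, 61, 29) = 29, attained by (2,3); no pair can gain by deviating, so the allocation is in the core

29


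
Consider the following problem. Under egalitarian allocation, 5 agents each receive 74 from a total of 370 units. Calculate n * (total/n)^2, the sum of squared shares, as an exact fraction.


Step 1: Each agent's share = 370/5 = 74
Step 2: Square of each share = (74)^2 = 5476
Step 3: Sum of squares = 5 * 5476 = 27380

27380


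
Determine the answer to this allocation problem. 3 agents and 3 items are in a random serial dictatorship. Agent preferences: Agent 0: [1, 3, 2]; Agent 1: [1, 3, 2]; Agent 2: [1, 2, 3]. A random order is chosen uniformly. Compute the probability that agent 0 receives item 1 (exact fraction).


Step 1: Agent 0 wants item 1
Step 2: There are 6 possible orderings of agents
Step 3: In 2 orderings, agent 0 gets item 1
Step 4: Probability = 2/6 = 1/3

1/3


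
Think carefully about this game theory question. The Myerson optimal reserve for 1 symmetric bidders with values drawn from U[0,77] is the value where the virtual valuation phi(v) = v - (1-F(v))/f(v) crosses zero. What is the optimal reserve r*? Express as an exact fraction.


Step 1: For U[0,77], F(v) = v/77 and f(v) = 1/77
Step 2: phi(v) = v - (1 - v/77)/(1/77) = v - (77 - v) = 2v - 77
Step 3: Set phi(r*) = 0: 2r* - 77 = 0
Step 4: r* = 77/2 (the number of bidders n = 1 does not enter)

77/2


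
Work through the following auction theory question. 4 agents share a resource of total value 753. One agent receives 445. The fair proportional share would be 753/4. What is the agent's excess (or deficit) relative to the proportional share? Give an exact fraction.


Step 1: Proportional share = 753/4
Step 2: Agent's actual allocation = 445
Step 3: Excess = 445 - 753/4 = 1027/4

1027/4


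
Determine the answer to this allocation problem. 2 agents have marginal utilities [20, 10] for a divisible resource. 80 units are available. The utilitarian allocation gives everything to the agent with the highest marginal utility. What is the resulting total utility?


Step 1: The marginal utilities are [20, 10]
Step 2: The highest marginal utility is 20
Step 3: All 80 units go to that agent
Step 4: Total utility = 20 * 80 = 1600

1600


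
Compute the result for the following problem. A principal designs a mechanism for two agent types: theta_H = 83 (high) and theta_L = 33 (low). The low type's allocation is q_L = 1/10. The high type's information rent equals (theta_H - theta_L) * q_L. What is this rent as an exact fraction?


Step 1: theta_H - theta_L = 83 - 33 = 50
Step 2: Information rent = (theta_H - theta_L) * q_L
Step 3: = 50 * 1/10
Step 4: = 5

5


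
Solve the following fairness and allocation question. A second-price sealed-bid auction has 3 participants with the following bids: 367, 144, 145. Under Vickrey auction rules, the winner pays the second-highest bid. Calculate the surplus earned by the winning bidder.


Step 1: Sort bids in descending order: 367, 145, 144
Step 2: The winning bid is the highest: 367
Step 3: The payment equals the second-highest bid: 145
Step 4: Surplus = winner's bid - payment = 367 - 145 = 222

222


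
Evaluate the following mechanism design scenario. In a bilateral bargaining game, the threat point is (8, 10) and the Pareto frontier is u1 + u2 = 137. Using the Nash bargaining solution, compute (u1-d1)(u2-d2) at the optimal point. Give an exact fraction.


Step 1: The Nash solution splits surplus symmetrically above the disagreement point
Step 2: u1 = (total + d1 - d2)/2 = (137 + 8 - 10)/2 = 135/2
Step 3: u2 = (total - d1 + d2)/2 = (137 - 8 + 10)/2 = 139/2
Step 4: Nash product = (135/2 - 8) * (139/2 - 10)
Step 5: = 119/2 * 119/2 = 14161/4

14161/4


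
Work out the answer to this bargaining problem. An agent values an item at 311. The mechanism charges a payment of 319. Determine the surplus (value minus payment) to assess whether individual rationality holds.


Step 1: Surplus = value - payment = 311 - 319 = -8
Step 2: IR is violated (surplus < 0)

-8


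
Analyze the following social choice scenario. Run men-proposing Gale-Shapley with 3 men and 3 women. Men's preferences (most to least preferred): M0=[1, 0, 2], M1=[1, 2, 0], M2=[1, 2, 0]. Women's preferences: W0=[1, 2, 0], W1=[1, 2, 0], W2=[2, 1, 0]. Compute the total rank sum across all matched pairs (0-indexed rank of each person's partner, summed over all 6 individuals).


Step 1: Run Gale-Shapley (men propose, women hold best offer):
  M0 proposes to W1; she accepts
  M1 proposes to W1; she switches from M0
  M2 proposes to W1; rejected
  M2 proposes to W2; she accepts
  M0 proposes to W0; she accepts
Step 2: Final matching: W0-M0, W1-M1, W2-M2
Step 3: 0-indexed ranks (man's rank of his match, then woman's): 1 + 2 + 0 + 0 + 1 + 0
Step 4: Total rank sum = 4

4


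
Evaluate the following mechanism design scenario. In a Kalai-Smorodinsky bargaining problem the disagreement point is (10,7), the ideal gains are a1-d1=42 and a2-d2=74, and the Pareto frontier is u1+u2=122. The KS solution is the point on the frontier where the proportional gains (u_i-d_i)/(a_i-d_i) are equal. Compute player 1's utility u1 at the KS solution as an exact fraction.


Step 1: At the KS point, (u1-d1)/r1 = (u2-d2)/r2 = t and u1+u2 = 122
Step 2: u1 = d1 + r1*t and u2 = d2 + r2*t, so (d1 + r1*t) + (d2 + r2*t) = 122
Step 3: t = (122 - 10 - 7)/(42 + 74) = 105/116
Step 4: u1 = d1 + r1*t = 10 + 42 * 105/116 = 2785/58
Step 5: (Check: u2 = d2 + r2*t = 4291/58; u1+u2 = 2785/58 + 4291/58 = 122, on the frontier.)

2785/58


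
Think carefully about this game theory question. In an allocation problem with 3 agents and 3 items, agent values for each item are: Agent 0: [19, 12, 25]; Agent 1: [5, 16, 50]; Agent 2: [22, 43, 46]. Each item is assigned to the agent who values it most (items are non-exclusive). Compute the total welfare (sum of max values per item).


Step 1: For each item, find the maximum value among all agents.
Step 2: Item 0 -> Agent 2 (value 22)
Step 3: Item 1 -> Agent 2 (value 43)
Step 4: Item 2 -> Agent 1 (value 50)
Step 5: Total welfare = 22 + 43 + 50 = 115

115


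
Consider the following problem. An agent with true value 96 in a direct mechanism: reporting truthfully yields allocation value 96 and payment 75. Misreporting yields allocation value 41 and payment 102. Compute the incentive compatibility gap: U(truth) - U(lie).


Step 1: U(truth) = value - payment = 96 - 75 = 21
Step 2: U(lie) = allocation - payment = 41 - 102 = -61
Step 3: IC gap = 21 - (-61) = 82

82


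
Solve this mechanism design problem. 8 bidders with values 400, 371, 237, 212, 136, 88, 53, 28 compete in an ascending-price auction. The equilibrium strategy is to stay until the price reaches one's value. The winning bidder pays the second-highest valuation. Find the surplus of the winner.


Step 1: Identify the highest value: 400
Step 2: Identify the second-highest value: 371
Step 3: The final price = second-highest value = 371
Step 4: Surplus = 400 - 371 = 29

29
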